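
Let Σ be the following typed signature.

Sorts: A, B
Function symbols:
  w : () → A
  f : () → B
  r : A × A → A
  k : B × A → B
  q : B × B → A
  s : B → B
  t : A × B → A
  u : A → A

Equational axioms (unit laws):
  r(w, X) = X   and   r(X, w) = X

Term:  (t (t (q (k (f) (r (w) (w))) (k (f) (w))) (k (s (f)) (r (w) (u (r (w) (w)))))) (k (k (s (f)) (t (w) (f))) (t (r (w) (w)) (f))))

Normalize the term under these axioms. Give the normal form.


normal form = (t (t (q (k (f) (w)) (k (f) (w))) (k (s (f)) (u (w)))) (k (k (s (f)) (t (w) (f))) (t (w) (f))))

1. (t (t (q (k (f) (r (w) (w))) (k (f) (w))) (k (s (f)) (r (w) (u (r (w) (w)))))) (k (k (s (f)) (t (w) (f))) (t (r (w) (w)) (f))))  →  (t (t (q (k (f) (w)) (k (f) (w))) (k (s (f)) (r (w) (u (r (w) (w)))))) (k (k (s (f)) (t (w) (f))) (t (r (w) (w)) (f))))
2. (t (t (q (k (f) (w)) (k (f) (w))) (k (s (f)) (r (w) (u (r (w) (w)))))) (k (k (s (f)) (t (w) (f))) (t (r (w) (w)) (f))))  →  (t (t (q (k (f) (w)) (k (f) (w))) (k (s (f)) (u (r (w) (w))))) (k (k (s (f)) (t (w) (f))) (t (r (w) (w)) (f))))
3. (t (t (q (k (f) (w)) (k (f) (w))) (k (s (f)) (u (r (w) (w))))) (k (k (s (f)) (t (w) (f))) (t (r (w) (w)) (f))))  →  (t (t (q (k (f) (w)) (k (f) (w))) (k (s (f)) (u (w)))) (k (k (s (f)) (t (w) (f))) (t (r (w) (w)) (f))))
4. (t (t (q (k (f) (w)) (k (f) (w))) (k (s (f)) (u (w)))) (k (k (s (f)) (t (w) (f))) (t (r (w) (w)) (f))))  →  (t (t (q (k (f) (w)) (k (f) (w))) (k (s (f)) (u (w)))) (k (k (s (f)) (t (w) (f))) (t (w) (f))))


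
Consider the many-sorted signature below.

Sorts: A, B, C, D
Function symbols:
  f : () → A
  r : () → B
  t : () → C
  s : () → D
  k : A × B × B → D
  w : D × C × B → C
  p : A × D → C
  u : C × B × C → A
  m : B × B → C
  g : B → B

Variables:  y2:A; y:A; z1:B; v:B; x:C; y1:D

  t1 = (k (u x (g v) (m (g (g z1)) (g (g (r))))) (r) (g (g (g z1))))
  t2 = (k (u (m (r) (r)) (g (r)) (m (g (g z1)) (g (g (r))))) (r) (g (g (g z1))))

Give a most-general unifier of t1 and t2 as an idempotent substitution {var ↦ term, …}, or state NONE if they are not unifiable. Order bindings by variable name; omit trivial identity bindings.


{v ↦ (r), x ↦ (m (r) (r))}


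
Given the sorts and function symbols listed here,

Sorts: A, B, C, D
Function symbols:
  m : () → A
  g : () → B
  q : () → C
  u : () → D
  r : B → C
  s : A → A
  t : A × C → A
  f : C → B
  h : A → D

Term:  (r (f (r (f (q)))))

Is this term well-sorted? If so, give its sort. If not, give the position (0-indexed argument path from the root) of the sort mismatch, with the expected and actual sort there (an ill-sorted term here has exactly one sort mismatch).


        (q) : C
      (f (q)) : B
    (r (f (q))) : C
  (f (r (f (q)))) : B
(r (f (r (f (q))))) : C

well-sorted; sort = C


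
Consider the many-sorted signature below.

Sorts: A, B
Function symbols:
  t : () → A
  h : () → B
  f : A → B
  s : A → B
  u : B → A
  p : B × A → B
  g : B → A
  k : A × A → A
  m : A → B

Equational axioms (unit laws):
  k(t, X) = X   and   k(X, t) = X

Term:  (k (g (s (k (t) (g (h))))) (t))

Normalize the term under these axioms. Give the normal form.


normal form = (g (s (g (h))))

1. (k (g (s (k (t) (g (h))))) (t))  →  (g (s (k (t) (g (h)))))
2. (g (s (k (t) (g (h)))))  →  (g (s (g (h))))


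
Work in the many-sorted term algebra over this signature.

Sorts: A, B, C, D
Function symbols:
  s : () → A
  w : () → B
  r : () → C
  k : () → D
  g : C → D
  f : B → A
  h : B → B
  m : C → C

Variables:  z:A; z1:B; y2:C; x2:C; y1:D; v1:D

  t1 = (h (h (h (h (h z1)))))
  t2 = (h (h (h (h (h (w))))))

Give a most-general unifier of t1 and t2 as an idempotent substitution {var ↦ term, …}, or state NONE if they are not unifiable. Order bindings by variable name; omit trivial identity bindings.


{z1 ↦ (w)}


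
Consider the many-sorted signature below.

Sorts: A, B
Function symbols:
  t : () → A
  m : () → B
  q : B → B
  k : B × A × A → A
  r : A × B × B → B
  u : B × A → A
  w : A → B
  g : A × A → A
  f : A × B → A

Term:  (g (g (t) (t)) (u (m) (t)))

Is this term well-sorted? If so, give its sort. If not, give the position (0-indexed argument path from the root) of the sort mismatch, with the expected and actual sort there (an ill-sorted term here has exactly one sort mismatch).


well-sorted; sort = A

    (t) : A
    (t) : A
  (g (t) (t)) : A
    (m) : B
    (t) : A
  (u (m) (t)) : A
(g (g (t) (t)) (u (m) (t))) : A


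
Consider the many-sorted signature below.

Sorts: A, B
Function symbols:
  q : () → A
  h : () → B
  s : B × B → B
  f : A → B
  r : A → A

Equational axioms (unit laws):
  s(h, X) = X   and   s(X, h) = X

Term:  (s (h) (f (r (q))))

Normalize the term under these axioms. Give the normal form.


1. (s (h) (f (r (q))))  →  (f (r (q)))

normal form = (f (r (q)))


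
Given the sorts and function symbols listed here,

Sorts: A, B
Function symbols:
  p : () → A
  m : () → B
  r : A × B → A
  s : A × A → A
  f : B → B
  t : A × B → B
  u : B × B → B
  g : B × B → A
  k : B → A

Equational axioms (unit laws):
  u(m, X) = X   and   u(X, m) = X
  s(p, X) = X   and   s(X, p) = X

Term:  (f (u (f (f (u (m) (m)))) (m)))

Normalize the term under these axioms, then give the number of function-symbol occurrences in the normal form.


1. (f (u (f (f (u (m) (m)))) (m)))  →  (f (f (f (u (m) (m)))))
2. (f (f (f (u (m) (m)))))  →  (f (f (f (m))))
normal form: (f (f (f (m))))

size = 4


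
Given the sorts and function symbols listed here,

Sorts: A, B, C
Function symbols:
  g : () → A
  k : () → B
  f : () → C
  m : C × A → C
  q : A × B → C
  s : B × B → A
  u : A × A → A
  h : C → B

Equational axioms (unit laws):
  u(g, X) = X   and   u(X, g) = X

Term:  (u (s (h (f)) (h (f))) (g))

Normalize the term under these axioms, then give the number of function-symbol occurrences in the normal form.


1. (u (s (h (f)) (h (f))) (g))  →  (s (h (f)) (h (f)))
normal form: (s (h (f)) (h (f)))

size = 5


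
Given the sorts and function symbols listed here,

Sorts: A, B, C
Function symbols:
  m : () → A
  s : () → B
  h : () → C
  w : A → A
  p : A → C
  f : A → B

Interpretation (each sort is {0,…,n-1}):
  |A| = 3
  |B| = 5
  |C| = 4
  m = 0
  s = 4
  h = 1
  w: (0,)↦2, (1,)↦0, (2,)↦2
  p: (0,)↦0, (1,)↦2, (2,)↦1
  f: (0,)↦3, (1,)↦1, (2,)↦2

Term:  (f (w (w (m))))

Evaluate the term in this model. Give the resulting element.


value = 2

  m = 0
  (w (m)) = w(0,) = 2
  (w (w (m))) = w(2,) = 2
  (f (w (w (m)))) = f(2,) = 2


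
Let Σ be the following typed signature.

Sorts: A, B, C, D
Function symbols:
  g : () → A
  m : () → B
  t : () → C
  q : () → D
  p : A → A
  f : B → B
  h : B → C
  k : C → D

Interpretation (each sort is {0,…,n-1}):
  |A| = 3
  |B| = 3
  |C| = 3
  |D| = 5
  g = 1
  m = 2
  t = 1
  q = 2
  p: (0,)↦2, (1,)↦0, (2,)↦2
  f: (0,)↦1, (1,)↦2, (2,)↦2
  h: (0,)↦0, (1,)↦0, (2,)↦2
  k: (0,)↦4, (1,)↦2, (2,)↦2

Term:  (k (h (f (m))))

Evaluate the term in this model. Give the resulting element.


value = 2

  m = 2
  (f (m)) = f(2,) = 2
  (h (f (m))) = h(2,) = 2
  (k (h (f (m)))) = k(2,) = 2


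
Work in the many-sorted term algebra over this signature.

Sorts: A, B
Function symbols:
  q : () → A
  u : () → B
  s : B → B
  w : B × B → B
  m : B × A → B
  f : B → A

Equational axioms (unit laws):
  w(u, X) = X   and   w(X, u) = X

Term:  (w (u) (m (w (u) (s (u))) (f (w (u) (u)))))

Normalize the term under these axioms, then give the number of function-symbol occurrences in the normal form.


1. (w (u) (m (w (u) (s (u))) (f (w (u) (u)))))  →  (m (w (u) (s (u))) (f (w (u) (u))))
2. (m (w (u) (s (u))) (f (w (u) (u))))  →  (m (s (u)) (f (w (u) (u))))
3. (m (s (u)) (f (w (u) (u))))  →  (m (s (u)) (f (u)))
normal form: (m (s (u)) (f (u)))

size = 5


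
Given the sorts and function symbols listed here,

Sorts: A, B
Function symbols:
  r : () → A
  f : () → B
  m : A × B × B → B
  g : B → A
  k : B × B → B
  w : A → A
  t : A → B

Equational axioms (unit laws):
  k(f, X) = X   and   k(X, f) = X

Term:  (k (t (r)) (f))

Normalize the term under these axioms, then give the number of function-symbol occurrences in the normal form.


size = 2

1. (k (t (r)) (f))  →  (t (r))
normal form: (t (r))


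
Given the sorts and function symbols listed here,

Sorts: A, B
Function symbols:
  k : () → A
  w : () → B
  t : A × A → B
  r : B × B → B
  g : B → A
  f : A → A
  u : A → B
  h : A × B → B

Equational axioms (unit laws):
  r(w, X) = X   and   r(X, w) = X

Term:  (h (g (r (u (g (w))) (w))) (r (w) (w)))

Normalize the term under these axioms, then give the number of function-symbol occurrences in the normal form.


1. (h (g (r (u (g (w))) (w))) (r (w) (w)))  →  (h (g (u (g (w)))) (r (w) (w)))
2. (h (g (u (g (w)))) (r (w) (w)))  →  (h (g (u (g (w)))) (w))
normal form: (h (g (u (g (w)))) (w))

size = 6


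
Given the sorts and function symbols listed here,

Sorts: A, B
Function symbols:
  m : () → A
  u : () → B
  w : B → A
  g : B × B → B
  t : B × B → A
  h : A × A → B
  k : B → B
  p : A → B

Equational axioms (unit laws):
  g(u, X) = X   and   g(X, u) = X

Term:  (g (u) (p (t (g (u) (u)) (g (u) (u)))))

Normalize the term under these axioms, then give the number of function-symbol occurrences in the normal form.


size = 4

1. (g (u) (p (t (g (u) (u)) (g (u) (u)))))  →  (p (t (g (u) (u)) (g (u) (u))))
2. (p (t (g (u) (u)) (g (u) (u))))  →  (p (t (u) (g (u) (u))))
3. (p (t (u) (g (u) (u))))  →  (p (t (u) (u)))
normal form: (p (t (u) (u)))


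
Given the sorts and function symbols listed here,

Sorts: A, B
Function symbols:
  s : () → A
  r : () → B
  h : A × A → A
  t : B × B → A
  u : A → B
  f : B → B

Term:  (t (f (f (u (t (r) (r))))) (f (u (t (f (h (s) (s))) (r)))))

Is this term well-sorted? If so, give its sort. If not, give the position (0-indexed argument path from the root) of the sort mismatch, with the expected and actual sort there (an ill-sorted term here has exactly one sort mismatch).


          (r) : B
          (r) : B
        (t (r) (r)) : A
      (u (t (r) (r))) : B
    (f (u (t (r) (r)))) : B
  (f (f (u (t (r) (r))))) : B
            (s) : A
            (s) : A
          (h (s) (s)) : A
        (f (h (s) (s))) : ✗ arg 0 at [1, 0, 0, 0, 0] has sort A, expected B
        (r) : B

ill-sorted at position [1, 0, 0, 0, 0]: expected B, got A


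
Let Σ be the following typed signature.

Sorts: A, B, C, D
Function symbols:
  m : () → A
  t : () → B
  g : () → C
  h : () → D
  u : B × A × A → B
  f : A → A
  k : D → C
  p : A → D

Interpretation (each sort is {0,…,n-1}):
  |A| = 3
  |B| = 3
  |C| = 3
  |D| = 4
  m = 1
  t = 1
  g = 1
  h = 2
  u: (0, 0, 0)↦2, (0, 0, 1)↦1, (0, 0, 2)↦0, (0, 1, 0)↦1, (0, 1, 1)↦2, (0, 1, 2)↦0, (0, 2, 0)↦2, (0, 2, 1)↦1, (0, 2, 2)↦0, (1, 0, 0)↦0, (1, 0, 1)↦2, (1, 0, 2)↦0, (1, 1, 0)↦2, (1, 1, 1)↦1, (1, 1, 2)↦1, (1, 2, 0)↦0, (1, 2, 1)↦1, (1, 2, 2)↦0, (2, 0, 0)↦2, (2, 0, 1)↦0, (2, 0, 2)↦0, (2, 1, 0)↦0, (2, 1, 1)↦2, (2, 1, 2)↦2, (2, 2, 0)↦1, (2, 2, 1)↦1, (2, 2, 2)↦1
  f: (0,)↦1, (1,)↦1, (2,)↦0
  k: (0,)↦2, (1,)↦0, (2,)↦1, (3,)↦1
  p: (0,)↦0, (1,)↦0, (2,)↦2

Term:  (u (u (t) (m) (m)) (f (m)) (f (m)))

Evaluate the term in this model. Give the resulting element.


  t = 1
  m = 1
  m = 1
  (u (t) (m) (m)) = u(1, 1, 1) = 1
  m = 1
  (f (m)) = f(1,) = 1
  m = 1
  (f (m)) = f(1,) = 1
  (u (u (t) (m) (m)) (f (m)) (f (m))) = u(1, 1, 1) = 1

value = 1


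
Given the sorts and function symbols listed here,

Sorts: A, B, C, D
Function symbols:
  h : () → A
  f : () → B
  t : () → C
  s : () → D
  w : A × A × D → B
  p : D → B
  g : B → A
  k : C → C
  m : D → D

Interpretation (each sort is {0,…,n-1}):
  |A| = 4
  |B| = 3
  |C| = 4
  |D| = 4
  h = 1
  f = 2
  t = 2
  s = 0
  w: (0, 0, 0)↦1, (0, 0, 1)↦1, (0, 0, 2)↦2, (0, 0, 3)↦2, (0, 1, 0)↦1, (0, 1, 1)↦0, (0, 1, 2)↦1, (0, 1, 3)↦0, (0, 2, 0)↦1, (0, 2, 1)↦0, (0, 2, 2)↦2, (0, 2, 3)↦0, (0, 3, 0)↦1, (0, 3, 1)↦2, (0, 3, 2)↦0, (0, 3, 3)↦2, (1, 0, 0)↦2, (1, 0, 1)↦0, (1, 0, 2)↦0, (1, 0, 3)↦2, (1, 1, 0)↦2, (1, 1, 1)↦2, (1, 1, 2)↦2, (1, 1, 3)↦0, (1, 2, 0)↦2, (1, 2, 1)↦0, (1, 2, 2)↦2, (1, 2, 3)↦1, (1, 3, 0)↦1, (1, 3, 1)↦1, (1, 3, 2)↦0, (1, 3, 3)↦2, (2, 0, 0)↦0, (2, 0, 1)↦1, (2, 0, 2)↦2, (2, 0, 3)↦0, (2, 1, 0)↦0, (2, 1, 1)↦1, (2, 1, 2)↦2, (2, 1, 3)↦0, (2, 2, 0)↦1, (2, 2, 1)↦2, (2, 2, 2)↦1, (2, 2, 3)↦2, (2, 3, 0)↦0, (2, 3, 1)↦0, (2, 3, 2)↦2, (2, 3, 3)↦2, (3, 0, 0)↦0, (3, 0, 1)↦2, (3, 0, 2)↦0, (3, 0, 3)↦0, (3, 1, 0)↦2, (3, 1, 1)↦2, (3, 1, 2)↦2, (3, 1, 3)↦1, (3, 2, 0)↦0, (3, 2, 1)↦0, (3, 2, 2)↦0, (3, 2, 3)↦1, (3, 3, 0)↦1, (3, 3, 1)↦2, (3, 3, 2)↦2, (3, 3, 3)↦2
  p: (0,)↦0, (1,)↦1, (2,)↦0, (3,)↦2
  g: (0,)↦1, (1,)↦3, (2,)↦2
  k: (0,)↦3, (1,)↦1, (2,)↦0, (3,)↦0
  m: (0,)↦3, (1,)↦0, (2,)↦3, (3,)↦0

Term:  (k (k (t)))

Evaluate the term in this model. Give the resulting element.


value = 3

  t = 2
  (k (t)) = k(2,) = 0
  (k (k (t))) = k(0,) = 3


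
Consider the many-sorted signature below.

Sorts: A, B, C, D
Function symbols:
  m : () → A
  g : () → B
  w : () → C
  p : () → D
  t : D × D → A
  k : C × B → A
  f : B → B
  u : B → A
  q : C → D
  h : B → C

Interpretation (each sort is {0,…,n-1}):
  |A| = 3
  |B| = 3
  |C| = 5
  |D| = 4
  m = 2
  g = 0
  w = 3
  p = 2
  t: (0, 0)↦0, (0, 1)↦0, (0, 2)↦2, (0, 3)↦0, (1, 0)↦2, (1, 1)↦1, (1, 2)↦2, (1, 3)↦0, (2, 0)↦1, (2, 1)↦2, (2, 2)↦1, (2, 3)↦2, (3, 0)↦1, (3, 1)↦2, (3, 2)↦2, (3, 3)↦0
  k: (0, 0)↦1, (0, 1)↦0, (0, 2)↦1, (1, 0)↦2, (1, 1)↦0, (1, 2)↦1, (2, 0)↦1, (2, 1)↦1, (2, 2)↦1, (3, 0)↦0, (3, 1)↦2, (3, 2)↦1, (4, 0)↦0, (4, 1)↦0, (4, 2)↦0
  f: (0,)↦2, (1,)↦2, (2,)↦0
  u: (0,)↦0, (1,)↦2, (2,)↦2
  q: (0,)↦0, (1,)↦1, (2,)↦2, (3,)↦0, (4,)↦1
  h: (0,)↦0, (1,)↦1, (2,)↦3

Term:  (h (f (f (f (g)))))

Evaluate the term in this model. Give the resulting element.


  g = 0
  (f (g)) = f(0,) = 2
  (f (f (g))) = f(2,) = 0
  (f (f (f (g)))) = f(0,) = 2
  (h (f (f (f (g))))) = h(2,) = 3

value = 3


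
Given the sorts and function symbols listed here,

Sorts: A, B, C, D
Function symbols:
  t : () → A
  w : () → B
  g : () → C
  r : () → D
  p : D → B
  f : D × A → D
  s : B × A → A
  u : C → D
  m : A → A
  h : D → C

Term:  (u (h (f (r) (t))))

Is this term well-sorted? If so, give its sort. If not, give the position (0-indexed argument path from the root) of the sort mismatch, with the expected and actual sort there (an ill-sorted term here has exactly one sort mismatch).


      (r) : D
      (t) : A
    (f (r) (t)) : D
  (h (f (r) (t))) : C
(u (h (f (r) (t)))) : D

well-sorted; sort = D


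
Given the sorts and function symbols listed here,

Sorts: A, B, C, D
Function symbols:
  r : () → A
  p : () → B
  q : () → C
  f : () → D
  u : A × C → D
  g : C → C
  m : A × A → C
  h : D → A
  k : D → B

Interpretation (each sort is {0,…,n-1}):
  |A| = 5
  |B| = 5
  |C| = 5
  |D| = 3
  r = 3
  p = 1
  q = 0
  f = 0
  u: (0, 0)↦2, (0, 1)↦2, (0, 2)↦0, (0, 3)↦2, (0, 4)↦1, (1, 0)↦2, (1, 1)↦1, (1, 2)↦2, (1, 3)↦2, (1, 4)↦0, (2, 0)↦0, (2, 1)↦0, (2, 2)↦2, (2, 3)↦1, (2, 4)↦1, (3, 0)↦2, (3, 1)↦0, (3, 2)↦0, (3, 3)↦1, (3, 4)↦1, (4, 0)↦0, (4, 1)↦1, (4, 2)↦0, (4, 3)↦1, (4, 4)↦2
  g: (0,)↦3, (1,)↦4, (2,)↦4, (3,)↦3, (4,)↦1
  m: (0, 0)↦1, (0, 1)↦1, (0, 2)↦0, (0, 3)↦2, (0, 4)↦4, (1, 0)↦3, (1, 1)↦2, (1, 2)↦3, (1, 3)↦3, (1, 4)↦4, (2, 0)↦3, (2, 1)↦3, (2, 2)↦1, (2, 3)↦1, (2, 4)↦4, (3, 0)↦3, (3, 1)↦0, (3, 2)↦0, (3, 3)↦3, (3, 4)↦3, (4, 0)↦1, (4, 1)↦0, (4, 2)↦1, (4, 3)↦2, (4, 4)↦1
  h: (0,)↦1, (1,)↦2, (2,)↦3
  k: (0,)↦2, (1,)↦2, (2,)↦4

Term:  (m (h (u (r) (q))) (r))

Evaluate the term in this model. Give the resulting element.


value = 3

  r = 3
  q = 0
  (u (r) (q)) = u(3, 0) = 2
  (h (u (r) (q))) = h(2,) = 3
  r = 3
  (m (h (u (r) (q))) (r)) = m(3, 3) = 3


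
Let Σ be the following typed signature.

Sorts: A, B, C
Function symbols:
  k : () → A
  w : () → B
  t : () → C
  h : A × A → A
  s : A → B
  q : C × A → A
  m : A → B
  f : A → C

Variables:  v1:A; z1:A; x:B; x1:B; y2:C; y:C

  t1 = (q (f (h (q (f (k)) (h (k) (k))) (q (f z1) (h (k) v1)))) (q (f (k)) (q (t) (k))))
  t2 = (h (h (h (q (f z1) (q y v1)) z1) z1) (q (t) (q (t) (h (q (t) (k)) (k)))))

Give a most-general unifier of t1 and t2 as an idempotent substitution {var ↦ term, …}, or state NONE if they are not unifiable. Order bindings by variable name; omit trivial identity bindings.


head clash or occurs-check failure — not unifiable

NONE (not unifiable)


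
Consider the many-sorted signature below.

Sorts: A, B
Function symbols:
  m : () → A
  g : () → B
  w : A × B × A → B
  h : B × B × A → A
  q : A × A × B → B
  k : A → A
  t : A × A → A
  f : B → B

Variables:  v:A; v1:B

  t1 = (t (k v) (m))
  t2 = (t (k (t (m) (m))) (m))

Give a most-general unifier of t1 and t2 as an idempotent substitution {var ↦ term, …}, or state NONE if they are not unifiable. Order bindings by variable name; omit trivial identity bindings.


{v ↦ (t (m) (m))}


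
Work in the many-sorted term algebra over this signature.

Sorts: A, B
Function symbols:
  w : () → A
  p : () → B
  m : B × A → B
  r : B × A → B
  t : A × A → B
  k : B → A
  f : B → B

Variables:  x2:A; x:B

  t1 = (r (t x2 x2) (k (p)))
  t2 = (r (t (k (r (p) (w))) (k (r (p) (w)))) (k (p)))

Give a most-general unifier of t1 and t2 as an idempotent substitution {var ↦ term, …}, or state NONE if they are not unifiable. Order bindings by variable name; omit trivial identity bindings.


{x2 ↦ (k (r (p) (w)))}


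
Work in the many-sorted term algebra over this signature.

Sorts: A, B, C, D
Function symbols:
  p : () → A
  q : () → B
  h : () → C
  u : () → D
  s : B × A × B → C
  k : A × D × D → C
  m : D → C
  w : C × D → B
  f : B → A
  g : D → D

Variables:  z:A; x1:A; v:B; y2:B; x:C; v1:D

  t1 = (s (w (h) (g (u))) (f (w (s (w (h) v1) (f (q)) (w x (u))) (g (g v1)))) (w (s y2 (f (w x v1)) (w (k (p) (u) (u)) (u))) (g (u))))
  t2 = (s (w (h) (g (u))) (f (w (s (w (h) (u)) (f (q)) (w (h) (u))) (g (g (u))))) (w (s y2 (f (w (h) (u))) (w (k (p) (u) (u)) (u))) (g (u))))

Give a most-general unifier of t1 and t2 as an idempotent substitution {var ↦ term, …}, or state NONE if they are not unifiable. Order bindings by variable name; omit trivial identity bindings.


{v1 ↦ (u), x ↦ (h)}


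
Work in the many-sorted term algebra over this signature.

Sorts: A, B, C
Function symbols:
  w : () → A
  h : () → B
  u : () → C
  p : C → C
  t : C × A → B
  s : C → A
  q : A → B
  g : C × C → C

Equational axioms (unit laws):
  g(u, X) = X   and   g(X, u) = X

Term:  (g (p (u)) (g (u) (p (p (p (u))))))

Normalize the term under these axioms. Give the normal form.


normal form = (g (p (u)) (p (p (p (u)))))

1. (g (p (u)) (g (u) (p (p (p (u))))))  →  (g (p (u)) (p (p (p (u)))))


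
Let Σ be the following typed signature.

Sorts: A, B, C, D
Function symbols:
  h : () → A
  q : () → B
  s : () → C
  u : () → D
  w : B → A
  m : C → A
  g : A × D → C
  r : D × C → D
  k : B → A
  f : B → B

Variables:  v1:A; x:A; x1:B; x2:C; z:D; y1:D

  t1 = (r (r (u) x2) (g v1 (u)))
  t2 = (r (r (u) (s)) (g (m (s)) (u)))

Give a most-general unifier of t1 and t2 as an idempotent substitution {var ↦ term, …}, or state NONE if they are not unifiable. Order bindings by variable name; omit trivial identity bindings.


{v1 ↦ (m (s)), x2 ↦ (s)}


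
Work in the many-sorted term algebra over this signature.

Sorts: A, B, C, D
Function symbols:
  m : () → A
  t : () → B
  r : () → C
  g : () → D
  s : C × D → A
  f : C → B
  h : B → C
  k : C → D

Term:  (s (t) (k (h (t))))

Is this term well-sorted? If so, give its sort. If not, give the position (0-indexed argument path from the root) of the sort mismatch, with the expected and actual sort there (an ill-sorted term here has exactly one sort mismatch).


ill-sorted at position [0]: expected C, got B

  (t) : B
      (t) : B
    (h (t)) : C
  (k (h (t))) : D
(s (t) (k (h (t)))) : ✗ arg 0 at [0] has sort B, expected C


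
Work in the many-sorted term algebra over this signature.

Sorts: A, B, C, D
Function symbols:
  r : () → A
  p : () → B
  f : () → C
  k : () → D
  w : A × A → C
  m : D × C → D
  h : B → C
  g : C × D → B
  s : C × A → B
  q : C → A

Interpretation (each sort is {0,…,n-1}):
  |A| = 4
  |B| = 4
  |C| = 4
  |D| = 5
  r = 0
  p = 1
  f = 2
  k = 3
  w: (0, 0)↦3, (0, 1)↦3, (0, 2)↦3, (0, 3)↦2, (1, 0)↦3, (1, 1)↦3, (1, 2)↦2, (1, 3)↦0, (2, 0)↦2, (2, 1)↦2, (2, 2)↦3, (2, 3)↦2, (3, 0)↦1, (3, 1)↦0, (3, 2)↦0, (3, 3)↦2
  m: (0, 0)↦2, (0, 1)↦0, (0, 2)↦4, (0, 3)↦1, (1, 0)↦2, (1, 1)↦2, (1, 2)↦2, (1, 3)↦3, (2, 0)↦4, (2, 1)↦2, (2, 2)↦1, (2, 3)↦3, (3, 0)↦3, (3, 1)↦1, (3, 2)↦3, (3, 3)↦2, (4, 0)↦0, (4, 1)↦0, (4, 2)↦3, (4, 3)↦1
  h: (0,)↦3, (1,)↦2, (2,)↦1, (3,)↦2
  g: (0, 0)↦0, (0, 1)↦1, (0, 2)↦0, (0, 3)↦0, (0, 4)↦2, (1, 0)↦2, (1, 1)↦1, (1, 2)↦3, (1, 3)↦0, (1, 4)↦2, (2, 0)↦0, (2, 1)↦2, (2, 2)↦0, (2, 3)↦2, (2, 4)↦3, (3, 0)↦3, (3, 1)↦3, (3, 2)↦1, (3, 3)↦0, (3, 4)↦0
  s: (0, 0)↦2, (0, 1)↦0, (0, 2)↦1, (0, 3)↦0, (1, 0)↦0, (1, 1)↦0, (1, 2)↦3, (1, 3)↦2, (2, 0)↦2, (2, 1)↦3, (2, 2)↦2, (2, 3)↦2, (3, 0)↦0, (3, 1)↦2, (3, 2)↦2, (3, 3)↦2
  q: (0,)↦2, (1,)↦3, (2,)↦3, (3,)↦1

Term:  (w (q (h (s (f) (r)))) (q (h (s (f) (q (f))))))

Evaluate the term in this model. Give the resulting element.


  f = 2
  r = 0
  (s (f) (r)) = s(2, 0) = 2
  (h (s (f) (r))) = h(2,) = 1
  (q (h (s (f) (r)))) = q(1,) = 3
  f = 2
  f = 2
  (q (f)) = q(2,) = 3
  (s (f) (q (f))) = s(2, 3) = 2
  (h (s (f) (q (f)))) = h(2,) = 1
  (q (h (s (f) (q (f))))) = q(1,) = 3
  (w (q (h (s (f) (r)))) (q (h (s (f) (q (f)))))) = w(3, 3) = 2

value = 2


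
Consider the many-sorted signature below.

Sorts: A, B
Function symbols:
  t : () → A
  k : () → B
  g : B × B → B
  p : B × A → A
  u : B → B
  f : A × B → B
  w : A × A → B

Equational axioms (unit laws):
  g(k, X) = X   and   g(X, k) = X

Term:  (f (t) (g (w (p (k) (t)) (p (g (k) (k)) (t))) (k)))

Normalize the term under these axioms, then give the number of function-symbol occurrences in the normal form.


size = 9

1. (f (t) (g (w (p (k) (t)) (p (g (k) (k)) (t))) (k)))  →  (f (t) (w (p (k) (t)) (p (g (k) (k)) (t))))
2. (f (t) (w (p (k) (t)) (p (g (k) (k)) (t))))  →  (f (t) (w (p (k) (t)) (p (k) (t))))
normal form: (f (t) (w (p (k) (t)) (p (k) (t))))


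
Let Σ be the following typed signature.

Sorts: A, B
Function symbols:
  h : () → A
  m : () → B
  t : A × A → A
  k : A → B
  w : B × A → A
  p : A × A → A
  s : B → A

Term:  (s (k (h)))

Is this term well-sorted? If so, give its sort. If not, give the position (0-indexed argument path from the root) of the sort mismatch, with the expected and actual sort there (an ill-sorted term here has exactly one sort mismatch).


    (h) : A
  (k (h)) : B
(s (k (h))) : A

well-sorted; sort = A


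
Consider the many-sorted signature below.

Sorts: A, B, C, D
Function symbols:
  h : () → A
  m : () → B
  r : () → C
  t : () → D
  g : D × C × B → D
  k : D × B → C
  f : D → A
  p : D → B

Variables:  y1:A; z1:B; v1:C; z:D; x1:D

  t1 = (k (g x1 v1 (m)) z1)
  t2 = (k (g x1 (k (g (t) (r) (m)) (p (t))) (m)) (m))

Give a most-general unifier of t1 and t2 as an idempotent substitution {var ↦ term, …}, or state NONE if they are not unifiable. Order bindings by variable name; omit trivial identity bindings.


{v1 ↦ (k (g (t) (r) (m)) (p (t))), z1 ↦ (m)}


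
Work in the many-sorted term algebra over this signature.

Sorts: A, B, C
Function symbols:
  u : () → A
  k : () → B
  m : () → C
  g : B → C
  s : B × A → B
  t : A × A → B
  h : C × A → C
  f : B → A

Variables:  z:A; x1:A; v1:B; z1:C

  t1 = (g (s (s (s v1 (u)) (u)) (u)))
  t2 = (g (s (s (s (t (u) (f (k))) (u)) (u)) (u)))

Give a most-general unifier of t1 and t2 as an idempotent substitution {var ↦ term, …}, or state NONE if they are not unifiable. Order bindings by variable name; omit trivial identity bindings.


{v1 ↦ (t (u) (f (k)))}


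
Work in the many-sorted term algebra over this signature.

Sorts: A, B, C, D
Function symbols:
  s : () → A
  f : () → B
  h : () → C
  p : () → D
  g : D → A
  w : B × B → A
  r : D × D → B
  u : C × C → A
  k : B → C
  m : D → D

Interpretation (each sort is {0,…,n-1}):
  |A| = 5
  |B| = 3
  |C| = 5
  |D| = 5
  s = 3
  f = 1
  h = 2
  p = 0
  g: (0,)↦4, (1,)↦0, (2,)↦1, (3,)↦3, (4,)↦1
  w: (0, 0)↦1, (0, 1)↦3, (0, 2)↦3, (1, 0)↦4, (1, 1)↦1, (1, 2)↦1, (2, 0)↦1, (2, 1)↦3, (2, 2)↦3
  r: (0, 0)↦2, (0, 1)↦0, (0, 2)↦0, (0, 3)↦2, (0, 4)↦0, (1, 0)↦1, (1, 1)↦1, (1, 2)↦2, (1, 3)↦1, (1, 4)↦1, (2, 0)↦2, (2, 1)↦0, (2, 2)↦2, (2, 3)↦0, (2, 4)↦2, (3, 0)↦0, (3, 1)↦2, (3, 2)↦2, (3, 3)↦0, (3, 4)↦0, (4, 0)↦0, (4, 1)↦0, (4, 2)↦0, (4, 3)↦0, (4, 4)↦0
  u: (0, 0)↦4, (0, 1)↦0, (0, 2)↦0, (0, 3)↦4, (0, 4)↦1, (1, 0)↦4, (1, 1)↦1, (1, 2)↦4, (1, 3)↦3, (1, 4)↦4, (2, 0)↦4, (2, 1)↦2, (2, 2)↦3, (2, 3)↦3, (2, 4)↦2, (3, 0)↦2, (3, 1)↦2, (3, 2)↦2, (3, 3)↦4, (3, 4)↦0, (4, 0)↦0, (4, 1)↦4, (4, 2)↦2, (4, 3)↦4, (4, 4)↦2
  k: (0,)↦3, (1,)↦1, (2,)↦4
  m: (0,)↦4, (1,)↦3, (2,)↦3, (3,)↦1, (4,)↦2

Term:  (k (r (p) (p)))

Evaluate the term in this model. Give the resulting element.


value = 4

  p = 0
  p = 0
  (r (p) (p)) = r(0, 0) = 2
  (k (r (p) (p))) = k(2,) = 4


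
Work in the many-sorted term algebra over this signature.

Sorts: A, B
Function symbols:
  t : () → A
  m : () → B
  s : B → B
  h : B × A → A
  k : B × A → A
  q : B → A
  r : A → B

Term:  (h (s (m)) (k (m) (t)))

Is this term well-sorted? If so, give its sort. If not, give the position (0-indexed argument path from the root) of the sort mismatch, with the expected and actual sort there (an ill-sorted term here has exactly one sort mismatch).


well-sorted; sort = A

    (m) : B
  (s (m)) : B
    (m) : B
    (t) : A
  (k (m) (t)) : A
(h (s (m)) (k (m) (t))) : A


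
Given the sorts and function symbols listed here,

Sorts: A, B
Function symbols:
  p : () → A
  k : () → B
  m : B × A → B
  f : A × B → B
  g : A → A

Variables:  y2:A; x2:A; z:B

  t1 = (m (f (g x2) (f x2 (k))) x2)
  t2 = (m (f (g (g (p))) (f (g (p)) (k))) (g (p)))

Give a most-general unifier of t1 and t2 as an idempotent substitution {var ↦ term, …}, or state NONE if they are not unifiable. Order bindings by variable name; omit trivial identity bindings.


{x2 ↦ (g (p))}


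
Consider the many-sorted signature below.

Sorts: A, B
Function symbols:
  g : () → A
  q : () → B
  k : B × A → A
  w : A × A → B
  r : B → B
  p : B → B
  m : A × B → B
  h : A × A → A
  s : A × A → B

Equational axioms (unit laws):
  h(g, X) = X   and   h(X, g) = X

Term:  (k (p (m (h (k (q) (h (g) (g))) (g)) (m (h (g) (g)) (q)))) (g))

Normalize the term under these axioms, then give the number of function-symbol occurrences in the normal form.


size = 10

1. (k (p (m (h (k (q) (h (g) (g))) (g)) (m (h (g) (g)) (q)))) (g))  →  (k (p (m (k (q) (h (g) (g))) (m (h (g) (g)) (q)))) (g))
2. (k (p (m (k (q) (h (g) (g))) (m (h (g) (g)) (q)))) (g))  →  (k (p (m (k (q) (g)) (m (h (g) (g)) (q)))) (g))
3. (k (p (m (k (q) (g)) (m (h (g) (g)) (q)))) (g))  →  (k (p (m (k (q) (g)) (m (g) (q)))) (g))
normal form: (k (p (m (k (q) (g)) (m (g) (q)))) (g))


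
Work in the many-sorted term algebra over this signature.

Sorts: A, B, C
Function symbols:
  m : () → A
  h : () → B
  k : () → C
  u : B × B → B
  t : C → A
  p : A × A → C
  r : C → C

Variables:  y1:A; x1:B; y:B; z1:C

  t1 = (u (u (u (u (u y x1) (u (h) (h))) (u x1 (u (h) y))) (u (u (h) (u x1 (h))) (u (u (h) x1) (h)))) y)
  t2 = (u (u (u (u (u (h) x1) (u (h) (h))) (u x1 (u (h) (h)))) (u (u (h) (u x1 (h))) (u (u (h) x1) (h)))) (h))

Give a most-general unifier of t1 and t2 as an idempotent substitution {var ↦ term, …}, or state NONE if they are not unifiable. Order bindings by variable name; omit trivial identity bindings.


{y ↦ (h)}


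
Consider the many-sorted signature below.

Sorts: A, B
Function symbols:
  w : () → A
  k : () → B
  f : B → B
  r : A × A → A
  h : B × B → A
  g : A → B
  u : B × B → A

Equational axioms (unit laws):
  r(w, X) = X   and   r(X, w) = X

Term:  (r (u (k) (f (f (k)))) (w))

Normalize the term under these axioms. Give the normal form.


1. (r (u (k) (f (f (k)))) (w))  →  (u (k) (f (f (k))))

normal form = (u (k) (f (f (k))))


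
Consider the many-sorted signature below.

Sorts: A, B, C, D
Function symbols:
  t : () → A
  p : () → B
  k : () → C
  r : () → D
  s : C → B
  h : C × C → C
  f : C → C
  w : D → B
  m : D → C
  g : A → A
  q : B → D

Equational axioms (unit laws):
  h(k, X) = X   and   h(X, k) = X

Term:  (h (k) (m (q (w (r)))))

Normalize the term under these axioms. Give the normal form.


1. (h (k) (m (q (w (r)))))  →  (m (q (w (r))))

normal form = (m (q (w (r))))


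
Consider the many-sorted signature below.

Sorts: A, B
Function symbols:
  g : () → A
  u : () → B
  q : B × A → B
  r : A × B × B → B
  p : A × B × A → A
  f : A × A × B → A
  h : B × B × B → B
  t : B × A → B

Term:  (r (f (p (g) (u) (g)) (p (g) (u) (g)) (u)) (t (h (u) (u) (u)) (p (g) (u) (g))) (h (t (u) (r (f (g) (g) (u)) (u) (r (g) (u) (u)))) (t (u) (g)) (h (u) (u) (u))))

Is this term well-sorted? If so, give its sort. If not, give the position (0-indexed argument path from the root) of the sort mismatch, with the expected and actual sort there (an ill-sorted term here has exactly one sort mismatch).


ill-sorted at position [2, 0, 1]: expected A, got B

      (g) : A
      (u) : B
      (g) : A
    (p (g) (u) (g)) : A
      (g) : A
      (u) : B
      (g) : A
    (p (g) (u) (g)) : A
    (u) : B
  (f (p (g) (u) (g)) (p (g) (u) (g)) (u)) : A
      (u) : B
      (u) : B
      (u) : B
    (h (u) (u) (u)) : B
      (g) : A
      (u) : B
      (g) : A
    (p (g) (u) (g)) : A
  (t (h (u) (u) (u)) (p (g) (u) (g))) : B
      (u) : B
          (g) : A
          (g) : A
          (u) : B
        (f (g) (g) (u)) : A
        (u) : B
          (g) : A
          (u) : B
          (u) : B
        (r (g) (u) (u)) : B
      (r (f (g) (g) (u)) (u) (r (g) (u) (u))) : B
    (t (u) (r (f (g) (g) (u)) (u) (r (g) (u) (u)))) : ✗ arg 1 at [2, 0, 1] has sort B, expected A
      (u) : B
      (g) : A
    (t (u) (g)) : B
      (u) : B
      (u) : B
      (u) : B
    (h (u) (u) (u)) : B


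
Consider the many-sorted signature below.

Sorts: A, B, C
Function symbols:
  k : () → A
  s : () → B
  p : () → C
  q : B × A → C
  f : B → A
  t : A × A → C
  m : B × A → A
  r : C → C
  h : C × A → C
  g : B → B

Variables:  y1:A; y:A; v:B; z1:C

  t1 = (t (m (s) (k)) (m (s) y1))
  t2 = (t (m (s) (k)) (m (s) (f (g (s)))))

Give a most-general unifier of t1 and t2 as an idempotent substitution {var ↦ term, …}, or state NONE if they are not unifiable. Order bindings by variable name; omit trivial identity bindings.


{y1 ↦ (f (g (s)))}


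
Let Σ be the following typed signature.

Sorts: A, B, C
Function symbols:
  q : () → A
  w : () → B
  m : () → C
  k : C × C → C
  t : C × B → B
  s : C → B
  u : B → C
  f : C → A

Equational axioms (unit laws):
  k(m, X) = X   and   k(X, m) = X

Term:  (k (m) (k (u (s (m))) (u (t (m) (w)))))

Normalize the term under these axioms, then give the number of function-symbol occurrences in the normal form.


1. (k (m) (k (u (s (m))) (u (t (m) (w)))))  →  (k (u (s (m))) (u (t (m) (w))))
normal form: (k (u (s (m))) (u (t (m) (w))))

size = 8


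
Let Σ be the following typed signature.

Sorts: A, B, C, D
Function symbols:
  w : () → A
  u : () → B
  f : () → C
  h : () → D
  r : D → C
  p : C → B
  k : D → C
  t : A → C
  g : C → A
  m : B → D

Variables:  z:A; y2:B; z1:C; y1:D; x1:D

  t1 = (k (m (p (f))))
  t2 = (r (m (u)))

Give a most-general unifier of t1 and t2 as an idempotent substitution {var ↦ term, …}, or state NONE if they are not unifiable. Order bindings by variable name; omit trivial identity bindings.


head clash or occurs-check failure — not unifiable

NONE (not unifiable)


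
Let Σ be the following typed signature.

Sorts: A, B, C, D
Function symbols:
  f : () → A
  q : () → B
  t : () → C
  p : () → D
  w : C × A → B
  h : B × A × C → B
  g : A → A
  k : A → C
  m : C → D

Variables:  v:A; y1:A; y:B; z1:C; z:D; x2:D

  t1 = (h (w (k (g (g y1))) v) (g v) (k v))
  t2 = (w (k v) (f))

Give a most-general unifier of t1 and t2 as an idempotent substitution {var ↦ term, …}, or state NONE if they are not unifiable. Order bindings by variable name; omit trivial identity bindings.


head clash or occurs-check failure — not unifiable

NONE (not unifiable)


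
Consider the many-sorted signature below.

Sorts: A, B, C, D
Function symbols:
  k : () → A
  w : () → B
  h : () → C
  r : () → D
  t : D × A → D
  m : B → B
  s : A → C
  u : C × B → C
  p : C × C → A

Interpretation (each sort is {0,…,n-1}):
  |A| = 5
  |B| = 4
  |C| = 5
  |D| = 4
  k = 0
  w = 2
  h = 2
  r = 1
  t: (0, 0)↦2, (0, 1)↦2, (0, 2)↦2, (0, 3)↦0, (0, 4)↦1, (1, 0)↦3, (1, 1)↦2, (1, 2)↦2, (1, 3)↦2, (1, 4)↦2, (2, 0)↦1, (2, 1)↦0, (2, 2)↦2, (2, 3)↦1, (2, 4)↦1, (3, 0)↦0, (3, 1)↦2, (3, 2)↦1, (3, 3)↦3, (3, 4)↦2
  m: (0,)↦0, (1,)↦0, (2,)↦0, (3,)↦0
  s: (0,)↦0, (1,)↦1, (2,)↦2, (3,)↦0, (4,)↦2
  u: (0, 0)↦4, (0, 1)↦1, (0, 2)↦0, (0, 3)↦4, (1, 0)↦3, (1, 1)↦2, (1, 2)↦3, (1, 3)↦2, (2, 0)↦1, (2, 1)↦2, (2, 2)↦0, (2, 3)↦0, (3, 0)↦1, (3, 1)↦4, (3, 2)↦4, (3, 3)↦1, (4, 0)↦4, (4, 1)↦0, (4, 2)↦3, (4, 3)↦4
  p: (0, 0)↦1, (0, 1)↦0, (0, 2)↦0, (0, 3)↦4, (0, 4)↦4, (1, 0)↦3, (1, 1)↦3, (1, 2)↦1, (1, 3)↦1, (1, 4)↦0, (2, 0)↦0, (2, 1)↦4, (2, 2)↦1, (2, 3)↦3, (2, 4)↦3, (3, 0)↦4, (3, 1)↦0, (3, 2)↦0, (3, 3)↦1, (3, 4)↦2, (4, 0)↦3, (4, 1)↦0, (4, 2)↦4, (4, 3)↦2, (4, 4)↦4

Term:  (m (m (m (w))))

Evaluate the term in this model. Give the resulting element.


value = 0

  w = 2
  (m (w)) = m(2,) = 0
  (m (m (w))) = m(0,) = 0
  (m (m (m (w)))) = m(0,) = 0


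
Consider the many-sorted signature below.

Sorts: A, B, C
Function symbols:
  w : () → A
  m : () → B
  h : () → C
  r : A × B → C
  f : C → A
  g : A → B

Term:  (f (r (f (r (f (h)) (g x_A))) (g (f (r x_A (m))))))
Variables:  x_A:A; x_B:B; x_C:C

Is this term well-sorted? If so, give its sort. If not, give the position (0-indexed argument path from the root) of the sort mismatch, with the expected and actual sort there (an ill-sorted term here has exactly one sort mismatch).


          (h) : C
        (f (h)) : A
          x_A : A
        (g x_A) : B
      (r (f (h)) (g x_A)) : C
    (f (r (f (h)) (g x_A))) : A
          x_A : A
          (m) : B
        (r x_A (m)) : C
      (f (r x_A (m))) : A
    (g (f (r x_A (m)))) : B
  (r (f (r (f (h)) (g x_A))) (g (f (r x_A (m))))) : C
(f (r (f (r (f (h)) (g x_A))) (g (f (r x_A (m)))))) : A

well-sorted; sort = A


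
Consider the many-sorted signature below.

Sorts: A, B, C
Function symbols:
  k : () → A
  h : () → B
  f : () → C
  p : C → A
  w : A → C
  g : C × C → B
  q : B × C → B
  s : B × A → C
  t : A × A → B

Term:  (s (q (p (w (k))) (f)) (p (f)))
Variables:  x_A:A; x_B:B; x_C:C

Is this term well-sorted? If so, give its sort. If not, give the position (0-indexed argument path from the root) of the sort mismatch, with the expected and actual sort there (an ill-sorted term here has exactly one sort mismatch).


        (k) : A
      (w (k)) : C
    (p (w (k))) : A
    (f) : C
  (q (p (w (k))) (f)) : ✗ arg 0 at [0, 0] has sort A, expected B
    (f) : C
  (p (f)) : A

ill-sorted at position [0, 0]: expected B, got A


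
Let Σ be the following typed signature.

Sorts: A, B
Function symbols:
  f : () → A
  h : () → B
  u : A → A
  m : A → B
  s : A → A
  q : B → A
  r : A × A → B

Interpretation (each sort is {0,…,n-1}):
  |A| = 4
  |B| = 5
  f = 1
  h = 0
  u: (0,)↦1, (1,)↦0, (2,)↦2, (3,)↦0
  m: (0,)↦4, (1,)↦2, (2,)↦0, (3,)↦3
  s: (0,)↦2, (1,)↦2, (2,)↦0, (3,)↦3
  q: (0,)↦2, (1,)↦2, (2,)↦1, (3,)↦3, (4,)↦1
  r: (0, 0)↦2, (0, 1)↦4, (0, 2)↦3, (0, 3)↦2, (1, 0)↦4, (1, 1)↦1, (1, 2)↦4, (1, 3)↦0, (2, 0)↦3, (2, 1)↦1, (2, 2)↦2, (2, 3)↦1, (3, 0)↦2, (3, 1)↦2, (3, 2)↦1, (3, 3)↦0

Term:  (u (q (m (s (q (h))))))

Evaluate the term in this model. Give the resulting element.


  h = 0
  (q (h)) = q(0,) = 2
  (s (q (h))) = s(2,) = 0
  (m (s (q (h)))) = m(0,) = 4
  (q (m (s (q (h))))) = q(4,) = 1
  (u (q (m (s (q (h)))))) = u(1,) = 0

value = 0


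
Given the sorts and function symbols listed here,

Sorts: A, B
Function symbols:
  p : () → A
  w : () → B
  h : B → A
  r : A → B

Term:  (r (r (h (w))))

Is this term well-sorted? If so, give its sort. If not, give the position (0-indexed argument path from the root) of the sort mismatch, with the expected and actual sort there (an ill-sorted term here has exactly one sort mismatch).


ill-sorted at position [0]: expected A, got B

      (w) : B
    (h (w)) : A
  (r (h (w))) : B
(r (r (h (w)))) : ✗ arg 0 at [0] has sort B, expected A


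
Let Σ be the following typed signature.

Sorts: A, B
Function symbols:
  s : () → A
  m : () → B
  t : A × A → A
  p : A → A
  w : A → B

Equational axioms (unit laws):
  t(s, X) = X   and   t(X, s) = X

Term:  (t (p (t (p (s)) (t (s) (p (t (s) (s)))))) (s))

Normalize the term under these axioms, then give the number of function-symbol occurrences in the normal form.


size = 6

1. (t (p (t (p (s)) (t (s) (p (t (s) (s)))))) (s))  →  (p (t (p (s)) (t (s) (p (t (s) (s))))))
2. (p (t (p (s)) (t (s) (p (t (s) (s))))))  →  (p (t (p (s)) (p (t (s) (s)))))
3. (p (t (p (s)) (p (t (s) (s)))))  →  (p (t (p (s)) (p (s))))
normal form: (p (t (p (s)) (p (s))))


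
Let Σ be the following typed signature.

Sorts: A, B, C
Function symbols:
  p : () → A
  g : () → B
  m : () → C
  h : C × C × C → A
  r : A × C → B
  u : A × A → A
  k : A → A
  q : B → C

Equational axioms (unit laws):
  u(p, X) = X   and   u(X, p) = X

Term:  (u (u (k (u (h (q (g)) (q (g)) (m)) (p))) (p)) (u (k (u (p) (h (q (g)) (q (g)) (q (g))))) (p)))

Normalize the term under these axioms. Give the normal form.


1. (u (u (k (u (h (q (g)) (q (g)) (m)) (p))) (p)) (u (k (u (p) (h (q (g)) (q (g)) (q (g))))) (p)))  →  (u (k (u (h (q (g)) (q (g)) (m)) (p))) (u (k (u (p) (h (q (g)) (q (g)) (q (g))))) (p)))
2. (u (k (u (h (q (g)) (q (g)) (m)) (p))) (u (k (u (p) (h (q (g)) (q (g)) (q (g))))) (p)))  →  (u (k (h (q (g)) (q (g)) (m))) (u (k (u (p) (h (q (g)) (q (g)) (q (g))))) (p)))
3. (u (k (h (q (g)) (q (g)) (m))) (u (k (u (p) (h (q (g)) (q (g)) (q (g))))) (p)))  →  (u (k (h (q (g)) (q (g)) (m))) (k (u (p) (h (q (g)) (q (g)) (q (g))))))
4. (u (k (h (q (g)) (q (g)) (m))) (k (u (p) (h (q (g)) (q (g)) (q (g))))))  →  (u (k (h (q (g)) (q (g)) (m))) (k (h (q (g)) (q (g)) (q (g)))))

normal form = (u (k (h (q (g)) (q (g)) (m))) (k (h (q (g)) (q (g)) (q (g)))))


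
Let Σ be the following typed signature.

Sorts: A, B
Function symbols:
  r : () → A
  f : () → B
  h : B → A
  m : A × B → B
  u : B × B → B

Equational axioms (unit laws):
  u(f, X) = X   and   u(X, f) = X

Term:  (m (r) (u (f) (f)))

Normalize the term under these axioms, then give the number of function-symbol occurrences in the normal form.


1. (m (r) (u (f) (f)))  →  (m (r) (f))
normal form: (m (r) (f))

size = 3
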